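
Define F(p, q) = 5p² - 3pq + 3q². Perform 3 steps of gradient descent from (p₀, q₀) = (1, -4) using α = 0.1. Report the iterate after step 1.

(-1.2, -1.3)

∇F = (10p - 3q, -3p + 6q)
(p₁, q₁) = (1, -4) − 0.1·(22, -27) = (-1.2, -1.3)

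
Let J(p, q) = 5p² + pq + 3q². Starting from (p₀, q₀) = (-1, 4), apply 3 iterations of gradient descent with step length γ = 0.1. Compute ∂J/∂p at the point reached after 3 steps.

-0.415

∇J = (10p + q, p + 6q)
(p₁, q₁) = (-1, 4) − 0.1·(-6, 23) = (-0.4, 1.7)
(p₂, q₂) = (-0.4, 1.7) − 0.1·(-2.3, 9.8) = (-0.17, 0.72)
(p₃, q₃) = (-0.17, 0.72) − 0.1·(-0.98, 4.15) = (-0.072, 0.305)
∂J/∂p at (-0.072, 0.305) = -0.415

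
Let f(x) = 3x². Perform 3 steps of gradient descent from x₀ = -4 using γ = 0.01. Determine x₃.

f′(x) = 6x
Step 1: f′(-4) = -24; x₁ = -4 − 0.01·(-24) = -3.76
Step 2: f′(-3.76) = -22.56; x₂ = -3.76 − 0.01·(-22.56) = -3.5344
Step 3: f′(-3.5344) = -21.2064; x₃ = -3.5344 − 0.01·(-21.2064) = -3.322336

-3.322336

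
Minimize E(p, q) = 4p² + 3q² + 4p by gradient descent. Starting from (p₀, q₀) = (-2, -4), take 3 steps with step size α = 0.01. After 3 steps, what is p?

∇E = (8p + 4, 6q)
(p₁, q₁) = (-2, -4) − 0.01·(-12, -24) = (-1.88, -3.76)
(p₂, q₂) = (-1.88, -3.76) − 0.01·(-11.04, -22.56) = (-1.7696, -3.5344)
(p₃, q₃) = (-1.7696, -3.5344) − 0.01·(-10.1568, -21.2064) = (-1.668032, -3.322336)
p = -1.668032

-1.668032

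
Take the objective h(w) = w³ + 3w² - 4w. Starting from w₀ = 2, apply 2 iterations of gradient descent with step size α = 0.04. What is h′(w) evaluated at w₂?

3.82088192

h′(w) = 3w² + 6w - 4
Step 1: h′(2) = 20; w₁ = 2 − 0.04·20 = 1.2
Step 2: h′(1.2) = 7.52; w₂ = 1.2 − 0.04·7.52 = 0.8992
h′(w) at (0.8992) = 3.82088192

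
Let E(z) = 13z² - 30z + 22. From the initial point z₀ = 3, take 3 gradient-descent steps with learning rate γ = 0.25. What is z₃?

-306

E′(z) = 26z - 30
z₁ = 3 − 0.25·48 = -9
z₂ = -9 − 0.25·(-264) = 57
z₃ = 57 − 0.25·1452 = -306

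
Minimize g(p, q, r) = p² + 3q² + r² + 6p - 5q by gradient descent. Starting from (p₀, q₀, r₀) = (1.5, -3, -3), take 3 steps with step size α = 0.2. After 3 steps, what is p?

-2.028

∇g = (2p + 6, 6q - 5, 2r)
(p₁, q₁, r₁) = (1.5, -3, -3) − 0.2·(9, -23, -6) = (-0.3, 1.6, -1.8)
(p₂, q₂, r₂) = (-0.3, 1.6, -1.8) − 0.2·(5.4, 4.6, -3.6) = (-1.38, 0.68, -1.08)
(p₃, q₃, r₃) = (-1.38, 0.68, -1.08) − 0.2·(3.24, -0.92, -2.16) = (-2.028, 0.864, -0.648)
p = -2.028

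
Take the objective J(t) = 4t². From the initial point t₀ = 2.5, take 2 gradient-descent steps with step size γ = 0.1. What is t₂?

J′(t) = 8t
Step 1: J′(2.5) = 20; t₁ = 2.5 − 0.1·20 = 0.5
Step 2: J′(0.5) = 4; t₂ = 0.5 − 0.1·4 = 0.1

0.1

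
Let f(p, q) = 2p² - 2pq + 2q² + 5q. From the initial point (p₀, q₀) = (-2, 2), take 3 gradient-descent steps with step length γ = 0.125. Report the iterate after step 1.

(-0.5, -0.125)

∇f = (4p - 2q, -2p + 4q + 5)
Step 1: at (-2, 2), ∇f = (-12, 17) → (-2, 2) − 0.125·(-12, 17) = (-0.5, -0.125)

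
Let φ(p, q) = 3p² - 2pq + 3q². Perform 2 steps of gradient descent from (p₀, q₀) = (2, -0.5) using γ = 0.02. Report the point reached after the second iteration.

(1.5168, -0.2472)

∇φ = (6p - 2q, -2p + 6q)
Step 1: at (2, -0.5), ∇φ = (13, -7) → (2, -0.5) − 0.02·(13, -7) = (1.74, -0.36)
Step 2: at (1.74, -0.36), ∇φ = (11.16, -5.64) → (1.74, -0.36) − 0.02·(11.16, -5.64) = (1.5168, -0.2472)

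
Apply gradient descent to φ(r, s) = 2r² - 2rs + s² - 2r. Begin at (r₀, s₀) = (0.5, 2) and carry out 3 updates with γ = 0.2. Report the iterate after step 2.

∇φ = (4r - 2s - 2, -2r + 2s)
(r₁, s₁) = (0.5, 2) − 0.2·(-4, 3) = (1.3, 1.4)
(r₂, s₂) = (1.3, 1.4) − 0.2·(0.4, 0.2) = (1.22, 1.36)

(1.22, 1.36)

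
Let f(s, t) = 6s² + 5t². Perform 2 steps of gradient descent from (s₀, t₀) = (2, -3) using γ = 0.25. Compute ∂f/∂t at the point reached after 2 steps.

-67.5

∇f = (12s, 10t)
Step 1: at (2, -3), ∇f = (24, -30) → (2, -3) − 0.25·(24, -30) = (-4, 4.5)
Step 2: at (-4, 4.5), ∇f = (-48, 45) → (-4, 4.5) − 0.25·(-48, 45) = (8, -6.75)
∂f/∂t at (8, -6.75) = -67.5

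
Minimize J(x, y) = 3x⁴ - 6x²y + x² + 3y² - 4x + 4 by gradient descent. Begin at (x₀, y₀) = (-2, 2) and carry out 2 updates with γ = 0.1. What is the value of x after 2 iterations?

∇J = (12x³ - 12xy + 2x - 4, -6x² + 6y)
(x₁, y₁) = (-2, 2) − 0.1·(-56, -12) = (3.6, 3.2)
(x₂, y₂) = (3.6, 3.2) − 0.1·(424.832, -58.56) = (-38.8832, 9.056)
x = -38.8832

-38.8832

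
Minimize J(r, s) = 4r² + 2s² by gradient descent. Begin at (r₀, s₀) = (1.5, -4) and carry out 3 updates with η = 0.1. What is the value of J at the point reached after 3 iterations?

∇J = (8r, 4s)
(r₁, s₁) = (1.5, -4) − 0.1·(12, -16) = (0.3, -2.4)
(r₂, s₂) = (0.3, -2.4) − 0.1·(2.4, -9.6) = (0.06, -1.44)
(r₃, s₃) = (0.06, -1.44) − 0.1·(0.48, -5.76) = (0.012, -0.864)
J(0.012, -0.864) = 1.493568

1.493568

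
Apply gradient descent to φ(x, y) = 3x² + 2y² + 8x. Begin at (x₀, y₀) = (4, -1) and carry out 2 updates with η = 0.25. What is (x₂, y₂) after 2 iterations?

∇φ = (6x + 8, 4y)
Step 1: at (4, -1), ∇φ = (32, -4) → (4, -1) − 0.25·(32, -4) = (-4, 0)
Step 2: at (-4, 0), ∇φ = (-16, 0) → (-4, 0) − 0.25·(-16, 0) = (0, 0)

(0, 0)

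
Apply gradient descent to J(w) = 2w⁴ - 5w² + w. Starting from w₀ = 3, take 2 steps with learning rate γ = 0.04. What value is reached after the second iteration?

J′(w) = 8w³ - 10w + 1
w₁ = 3 − 0.04·187 = -4.48
w₂ = -4.48 − 0.04·(-673.523136) = 22.46092544

22.46092544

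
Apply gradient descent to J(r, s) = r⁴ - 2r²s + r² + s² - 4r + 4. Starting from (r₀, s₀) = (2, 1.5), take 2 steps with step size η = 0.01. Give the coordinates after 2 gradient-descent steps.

∇J = (4r³ - 4rs + 2r - 4, -2r² + 2s)
(r₁, s₁) = (2, 1.5) − 0.01·(20, -5) = (1.8, 1.55)
(r₂, s₂) = (1.8, 1.55) − 0.01·(11.768, -3.38) = (1.68232, 1.5838)

(1.68232, 1.5838)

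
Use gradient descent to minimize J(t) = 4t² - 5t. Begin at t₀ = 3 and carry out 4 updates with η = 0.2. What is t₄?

J′(t) = 8t - 5
Step 1: J′(3) = 19; t₁ = 3 − 0.2·19 = -0.8
Step 2: J′(-0.8) = -11.4; t₂ = -0.8 − 0.2·(-11.4) = 1.48
Step 3: J′(1.48) = 6.84; t₃ = 1.48 − 0.2·6.84 = 0.112
Step 4: J′(0.112) = -4.104; t₄ = 0.112 − 0.2·(-4.104) = 0.9328

0.9328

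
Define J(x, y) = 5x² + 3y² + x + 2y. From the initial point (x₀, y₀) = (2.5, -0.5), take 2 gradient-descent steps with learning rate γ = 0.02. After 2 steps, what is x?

1.564

∇J = (10x + 1, 6y + 2)
(x₁, y₁) = (2.5, -0.5) − 0.02·(26, -1) = (1.98, -0.48)
(x₂, y₂) = (1.98, -0.48) − 0.02·(20.8, -0.88) = (1.564, -0.4624)
x = 1.564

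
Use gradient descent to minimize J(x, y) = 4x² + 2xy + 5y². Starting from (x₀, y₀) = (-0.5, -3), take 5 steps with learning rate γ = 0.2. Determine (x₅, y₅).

∇J = (8x + 2y, 2x + 10y)
Step 1: at (-0.5, -3), ∇J = (-10, -31) → (-0.5, -3) − 0.2·(-10, -31) = (1.5, 3.2)
Step 2: at (1.5, 3.2), ∇J = (18.4, 35) → (1.5, 3.2) − 0.2·(18.4, 35) = (-2.18, -3.8)
Step 3: at (-2.18, -3.8), ∇J = (-25.04, -42.36) → (-2.18, -3.8) − 0.2·(-25.04, -42.36) = (2.828, 4.672)
Step 4: at (2.828, 4.672), ∇J = (31.968, 52.376) → (2.828, 4.672) − 0.2·(31.968, 52.376) = (-3.5656, -5.8032)
Step 5: at (-3.5656, -5.8032), ∇J = (-40.1312, -65.1632) → (-3.5656, -5.8032) − 0.2·(-40.1312, -65.1632) = (4.46064, 7.22944)

(4.46064, 7.22944)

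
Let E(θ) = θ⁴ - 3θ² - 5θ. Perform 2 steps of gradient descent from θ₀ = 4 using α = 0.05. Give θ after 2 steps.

E′(θ) = 4θ³ - 6θ - 5
θ₁ = 4 − 0.05·227 = -7.35
θ₂ = -7.35 − 0.05·(-1549.1615) = 70.108075

70.108075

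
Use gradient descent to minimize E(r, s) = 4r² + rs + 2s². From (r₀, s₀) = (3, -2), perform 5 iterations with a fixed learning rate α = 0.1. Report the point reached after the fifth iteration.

(0.05752, -0.24183)

∇E = (8r + s, r + 4s)
Step 1: at (3, -2), ∇E = (22, -5) → (3, -2) − 0.1·(22, -5) = (0.8, -1.5)
Step 2: at (0.8, -1.5), ∇E = (4.9, -5.2) → (0.8, -1.5) − 0.1·(4.9, -5.2) = (0.31, -0.98)
Step 3: at (0.31, -0.98), ∇E = (1.5, -3.61) → (0.31, -0.98) − 0.1·(1.5, -3.61) = (0.16, -0.619)
Step 4: at (0.16, -0.619), ∇E = (0.661, -2.316) → (0.16, -0.619) − 0.1·(0.661, -2.316) = (0.0939, -0.3874)
Step 5: at (0.0939, -0.3874), ∇E = (0.3638, -1.4557) → (0.0939, -0.3874) − 0.1·(0.3638, -1.4557) = (0.05752, -0.24183)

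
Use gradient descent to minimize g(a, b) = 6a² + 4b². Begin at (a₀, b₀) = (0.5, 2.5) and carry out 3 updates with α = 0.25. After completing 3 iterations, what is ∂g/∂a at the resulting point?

∇g = (12a, 8b)
Step 1: at (0.5, 2.5), ∇g = (6, 20) → (0.5, 2.5) − 0.25·(6, 20) = (-1, -2.5)
Step 2: at (-1, -2.5), ∇g = (-12, -20) → (-1, -2.5) − 0.25·(-12, -20) = (2, 2.5)
Step 3: at (2, 2.5), ∇g = (24, 20) → (2, 2.5) − 0.25·(24, 20) = (-4, -2.5)
∂g/∂a at (-4, -2.5) = -48

-48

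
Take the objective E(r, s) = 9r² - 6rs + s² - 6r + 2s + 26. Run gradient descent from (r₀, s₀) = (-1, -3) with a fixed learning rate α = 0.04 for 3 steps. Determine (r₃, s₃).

∇E = (18r - 6s - 6, -6r + 2s + 2)
(r₁, s₁) = (-1, -3) − 0.04·(-6, 2) = (-0.76, -3.08)
(r₂, s₂) = (-0.76, -3.08) − 0.04·(-1.2, 0.4) = (-0.712, -3.096)
(r₃, s₃) = (-0.712, -3.096) − 0.04·(-0.24, 0.08) = (-0.7024, -3.0992)

(-0.7024, -3.0992)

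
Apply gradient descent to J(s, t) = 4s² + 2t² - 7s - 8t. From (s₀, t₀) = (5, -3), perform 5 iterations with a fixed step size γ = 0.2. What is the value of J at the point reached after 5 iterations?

-10.6509469696

∇J = (8s - 7, 4t - 8)
(s₁, t₁) = (5, -3) − 0.2·(33, -20) = (-1.6, 1)
(s₂, t₂) = (-1.6, 1) − 0.2·(-19.8, -4) = (2.36, 1.8)
(s₃, t₃) = (2.36, 1.8) − 0.2·(11.88, -0.8) = (-0.016, 1.96)
(s₄, t₄) = (-0.016, 1.96) − 0.2·(-7.128, -0.16) = (1.4096, 1.992)
(s₅, t₅) = (1.4096, 1.992) − 0.2·(4.2768, -0.032) = (0.55424, 1.9984)
J(0.55424, 1.9984) = -10.6509469696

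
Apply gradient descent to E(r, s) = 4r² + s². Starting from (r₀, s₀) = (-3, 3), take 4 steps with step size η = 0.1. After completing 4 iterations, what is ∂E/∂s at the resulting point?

∇E = (8r, 2s)
(r₁, s₁) = (-3, 3) − 0.1·(-24, 6) = (-0.6, 2.4)
(r₂, s₂) = (-0.6, 2.4) − 0.1·(-4.8, 4.8) = (-0.12, 1.92)
(r₃, s₃) = (-0.12, 1.92) − 0.1·(-0.96, 3.84) = (-0.024, 1.536)
(r₄, s₄) = (-0.024, 1.536) − 0.1·(-0.192, 3.072) = (-0.0048, 1.2288)
∂E/∂s at (-0.0048, 1.2288) = 2.4576

2.4576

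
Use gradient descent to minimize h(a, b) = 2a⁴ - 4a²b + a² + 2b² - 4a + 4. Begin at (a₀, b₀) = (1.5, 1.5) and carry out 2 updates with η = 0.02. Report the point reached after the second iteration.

(1.31588736, 1.578848)

∇h = (8a³ - 8ab + 2a - 4, -4a² + 4b)
(a₁, b₁) = (1.5, 1.5) − 0.02·(8, -3) = (1.34, 1.56)
(a₂, b₂) = (1.34, 1.56) − 0.02·(1.205632, -0.9424) = (1.31588736, 1.578848)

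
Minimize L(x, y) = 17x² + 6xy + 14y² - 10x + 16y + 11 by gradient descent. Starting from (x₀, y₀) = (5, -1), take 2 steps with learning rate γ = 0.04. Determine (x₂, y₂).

(1.2304, -0.1552)

∇L = (34x + 6y - 10, 6x + 28y + 16)
(x₁, y₁) = (5, -1) − 0.04·(154, 18) = (-1.16, -1.72)
(x₂, y₂) = (-1.16, -1.72) − 0.04·(-59.76, -39.12) = (1.2304, -0.1552)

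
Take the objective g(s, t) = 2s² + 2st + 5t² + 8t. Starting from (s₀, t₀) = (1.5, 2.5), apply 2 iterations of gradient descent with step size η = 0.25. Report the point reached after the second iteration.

(3.25, 8.375)

∇g = (4s + 2t, 2s + 10t + 8)
Step 1: at (1.5, 2.5), ∇g = (11, 36) → (1.5, 2.5) − 0.25·(11, 36) = (-1.25, -6.5)
Step 2: at (-1.25, -6.5), ∇g = (-18, -59.5) → (-1.25, -6.5) − 0.25·(-18, -59.5) = (3.25, 8.375)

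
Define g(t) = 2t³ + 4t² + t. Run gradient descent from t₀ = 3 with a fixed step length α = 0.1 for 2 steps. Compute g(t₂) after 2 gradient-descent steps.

g′(t) = 6t² + 8t + 1
t₁ = 3 − 0.1·79 = -4.9
t₂ = -4.9 − 0.1·105.86 = -15.486
g(-15.486) = -6483.808438512

-6483.808438512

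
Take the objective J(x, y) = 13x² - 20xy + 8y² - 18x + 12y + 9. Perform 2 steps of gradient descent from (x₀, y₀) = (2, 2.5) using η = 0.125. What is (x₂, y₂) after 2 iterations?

∇J = (26x - 20y - 18, -20x + 16y + 12)
(x₁, y₁) = (2, 2.5) − 0.125·(-16, 12) = (4, 1)
(x₂, y₂) = (4, 1) − 0.125·(66, -52) = (-4.25, 7.5)

(-4.25, 7.5)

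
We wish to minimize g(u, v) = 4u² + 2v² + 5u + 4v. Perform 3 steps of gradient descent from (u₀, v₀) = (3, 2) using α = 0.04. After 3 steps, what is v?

0.778112

∇g = (8u + 5, 4v + 4)
Step 1: at (3, 2), ∇g = (29, 12) → (3, 2) − 0.04·(29, 12) = (1.84, 1.52)
Step 2: at (1.84, 1.52), ∇g = (19.72, 10.08) → (1.84, 1.52) − 0.04·(19.72, 10.08) = (1.0512, 1.1168)
Step 3: at (1.0512, 1.1168), ∇g = (13.4096, 8.4672) → (1.0512, 1.1168) − 0.04·(13.4096, 8.4672) = (0.514816, 0.778112)
v = 0.778112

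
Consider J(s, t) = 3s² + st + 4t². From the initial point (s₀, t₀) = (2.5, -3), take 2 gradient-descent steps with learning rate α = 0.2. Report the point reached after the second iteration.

(-0.28, -0.8)

∇J = (6s + t, s + 8t)
Step 1: at (2.5, -3), ∇J = (12, -21.5) → (2.5, -3) − 0.2·(12, -21.5) = (0.1, 1.3)
Step 2: at (0.1, 1.3), ∇J = (1.9, 10.5) → (0.1, 1.3) − 0.2·(1.9, 10.5) = (-0.28, -0.8)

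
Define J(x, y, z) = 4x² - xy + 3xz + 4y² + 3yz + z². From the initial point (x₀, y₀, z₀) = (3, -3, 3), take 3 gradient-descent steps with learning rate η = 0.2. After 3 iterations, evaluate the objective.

23.89824

∇J = (8x - y + 3z, -x + 8y + 3z, 3x + 3y + 2z)
(x₁, y₁, z₁) = (3, -3, 3) − 0.2·(36, -18, 6) = (-4.2, 0.6, 1.8)
(x₂, y₂, z₂) = (-4.2, 0.6, 1.8) − 0.2·(-28.8, 14.4, -7.2) = (1.56, -2.28, 3.24)
(x₃, y₃, z₃) = (1.56, -2.28, 3.24) − 0.2·(24.48, -10.08, 4.32) = (-3.336, -0.264, 2.376)
J(-3.336, -0.264, 2.376) = 23.89824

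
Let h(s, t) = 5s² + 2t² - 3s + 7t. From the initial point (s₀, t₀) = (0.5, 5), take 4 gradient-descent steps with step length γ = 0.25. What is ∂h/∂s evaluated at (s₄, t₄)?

10.125

∇h = (10s - 3, 4t + 7)
Step 1: at (0.5, 5), ∇h = (2, 27) → (0.5, 5) − 0.25·(2, 27) = (0, -1.75)
Step 2: at (0, -1.75), ∇h = (-3, 0) → (0, -1.75) − 0.25·(-3, 0) = (0.75, -1.75)
Step 3: at (0.75, -1.75), ∇h = (4.5, 0) → (0.75, -1.75) − 0.25·(4.5, 0) = (-0.375, -1.75)
Step 4: at (-0.375, -1.75), ∇h = (-6.75, 0) → (-0.375, -1.75) − 0.25·(-6.75, 0) = (1.3125, -1.75)
∂h/∂s at (1.3125, -1.75) = 10.125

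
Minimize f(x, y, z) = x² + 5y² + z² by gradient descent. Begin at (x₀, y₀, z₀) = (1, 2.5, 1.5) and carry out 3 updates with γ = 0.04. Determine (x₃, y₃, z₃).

(0.778688, 0.54, 1.168032)

∇f = (2x, 10y, 2z)
Step 1: at (1, 2.5, 1.5), ∇f = (2, 25, 3) → (1, 2.5, 1.5) − 0.04·(2, 25, 3) = (0.92, 1.5, 1.38)
Step 2: at (0.92, 1.5, 1.38), ∇f = (1.84, 15, 2.76) → (0.92, 1.5, 1.38) − 0.04·(1.84, 15, 2.76) = (0.8464, 0.9, 1.2696)
Step 3: at (0.8464, 0.9, 1.2696), ∇f = (1.6928, 9, 2.5392) → (0.8464, 0.9, 1.2696) − 0.04·(1.6928, 9, 2.5392) = (0.778688, 0.54, 1.168032)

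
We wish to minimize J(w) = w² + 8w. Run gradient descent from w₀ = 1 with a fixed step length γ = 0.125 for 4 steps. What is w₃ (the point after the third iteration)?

J′(w) = 2w + 8
w₁ = 1 − 0.125·10 = -0.25
w₂ = -0.25 − 0.125·7.5 = -1.1875
w₃ = -1.1875 − 0.125·5.625 = -1.890625

-1.890625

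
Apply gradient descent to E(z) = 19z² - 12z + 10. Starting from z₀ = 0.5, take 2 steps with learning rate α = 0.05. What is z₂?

0.465

E′(z) = 38z - 12
z₁ = 0.5 − 0.05·7 = 0.15
z₂ = 0.15 − 0.05·(-6.3) = 0.465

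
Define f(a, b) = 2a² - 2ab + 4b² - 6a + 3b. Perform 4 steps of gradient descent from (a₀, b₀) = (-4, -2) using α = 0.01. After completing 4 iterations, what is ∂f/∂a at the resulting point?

∇f = (4a - 2b - 6, -2a + 8b + 3)
(a₁, b₁) = (-4, -2) − 0.01·(-18, -5) = (-3.82, -1.95)
(a₂, b₂) = (-3.82, -1.95) − 0.01·(-17.38, -4.96) = (-3.6462, -1.9004)
(a₃, b₃) = (-3.6462, -1.9004) − 0.01·(-16.784, -4.9108) = (-3.47836, -1.851292)
(a₄, b₄) = (-3.47836, -1.851292) − 0.01·(-16.210856, -4.853616) = (-3.31625144, -1.80275584)
∂f/∂a at (-3.31625144, -1.80275584) = -15.65949408

-15.65949408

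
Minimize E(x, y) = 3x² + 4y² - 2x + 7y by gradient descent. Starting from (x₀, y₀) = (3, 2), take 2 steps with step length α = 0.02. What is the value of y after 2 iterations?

∇E = (6x - 2, 8y + 7)
Step 1: at (3, 2), ∇E = (16, 23) → (3, 2) − 0.02·(16, 23) = (2.68, 1.54)
Step 2: at (2.68, 1.54), ∇E = (14.08, 19.32) → (2.68, 1.54) − 0.02·(14.08, 19.32) = (2.3984, 1.1536)
y = 1.1536

1.1536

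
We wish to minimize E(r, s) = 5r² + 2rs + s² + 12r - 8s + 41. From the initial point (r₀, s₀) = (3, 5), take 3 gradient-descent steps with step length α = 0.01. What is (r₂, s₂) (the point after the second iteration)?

∇E = (10r + 2s + 12, 2r + 2s - 8)
(r₁, s₁) = (3, 5) − 0.01·(52, 8) = (2.48, 4.92)
(r₂, s₂) = (2.48, 4.92) − 0.01·(46.64, 6.8) = (2.0136, 4.852)

(2.0136, 4.852)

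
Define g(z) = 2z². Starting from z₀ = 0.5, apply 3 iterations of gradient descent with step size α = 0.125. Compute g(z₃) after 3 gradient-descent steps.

0.0078125

g′(z) = 4z
z₁ = 0.5 − 0.125·2 = 0.25
z₂ = 0.25 − 0.125·1 = 0.125
z₃ = 0.125 − 0.125·0.5 = 0.0625
g(0.0625) = 0.0078125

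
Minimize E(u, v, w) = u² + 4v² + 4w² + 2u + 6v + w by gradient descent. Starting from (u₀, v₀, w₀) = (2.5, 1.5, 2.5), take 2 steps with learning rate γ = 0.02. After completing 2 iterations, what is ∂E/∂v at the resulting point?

∇E = (2u + 2, 8v + 6, 8w + 1)
(u₁, v₁, w₁) = (2.5, 1.5, 2.5) − 0.02·(7, 18, 21) = (2.36, 1.14, 2.08)
(u₂, v₂, w₂) = (2.36, 1.14, 2.08) − 0.02·(6.72, 15.12, 17.64) = (2.2256, 0.8376, 1.7272)
∂E/∂v at (2.2256, 0.8376, 1.7272) = 12.7008

12.7008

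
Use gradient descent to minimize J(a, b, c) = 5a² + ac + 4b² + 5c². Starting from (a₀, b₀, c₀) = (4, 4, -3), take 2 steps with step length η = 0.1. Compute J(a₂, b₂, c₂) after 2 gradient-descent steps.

0.1137

∇J = (10a + c, 8b, a + 10c)
(a₁, b₁, c₁) = (4, 4, -3) − 0.1·(37, 32, -26) = (0.3, 0.8, -0.4)
(a₂, b₂, c₂) = (0.3, 0.8, -0.4) − 0.1·(2.6, 6.4, -3.7) = (0.04, 0.16, -0.03)
J(0.04, 0.16, -0.03) = 0.1137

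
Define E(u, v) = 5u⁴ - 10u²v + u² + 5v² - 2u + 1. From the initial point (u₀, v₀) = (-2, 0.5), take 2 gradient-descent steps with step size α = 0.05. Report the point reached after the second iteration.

∇E = (20u³ - 20uv + 2u - 2, -10u² + 10v)
Step 1: at (-2, 0.5), ∇E = (-146, -35) → (-2, 0.5) − 0.05·(-146, -35) = (5.3, 2.25)
Step 2: at (5.3, 2.25), ∇E = (2747.64, -258.4) → (5.3, 2.25) − 0.05·(2747.64, -258.4) = (-132.082, 15.17)

(-132.082, 15.17)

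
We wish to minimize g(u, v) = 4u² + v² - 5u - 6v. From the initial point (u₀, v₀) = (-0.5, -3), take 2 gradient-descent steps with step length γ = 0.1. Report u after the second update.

0.58

∇g = (8u - 5, 2v - 6)
Step 1: at (-0.5, -3), ∇g = (-9, -12) → (-0.5, -3) − 0.1·(-9, -12) = (0.4, -1.8)
Step 2: at (0.4, -1.8), ∇g = (-1.8, -9.6) → (0.4, -1.8) − 0.1·(-1.8, -9.6) = (0.58, -0.84)
u = 0.58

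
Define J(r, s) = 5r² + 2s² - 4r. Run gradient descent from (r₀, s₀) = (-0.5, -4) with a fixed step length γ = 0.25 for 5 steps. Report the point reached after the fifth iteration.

(7.234375, 0)

∇J = (10r - 4, 4s)
(r₁, s₁) = (-0.5, -4) − 0.25·(-9, -16) = (1.75, 0)
(r₂, s₂) = (1.75, 0) − 0.25·(13.5, 0) = (-1.625, 0)
(r₃, s₃) = (-1.625, 0) − 0.25·(-20.25, 0) = (3.4375, 0)
(r₄, s₄) = (3.4375, 0) − 0.25·(30.375, 0) = (-4.15625, 0)
(r₅, s₅) = (-4.15625, 0) − 0.25·(-45.5625, 0) = (7.234375, 0)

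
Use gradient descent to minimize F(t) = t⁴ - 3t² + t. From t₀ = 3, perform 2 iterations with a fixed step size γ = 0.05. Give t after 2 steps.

F′(t) = 4t³ - 6t + 1
Step 1: F′(3) = 91; t₁ = 3 − 0.05·91 = -1.55
Step 2: F′(-1.55) = -4.5955; t₂ = -1.55 − 0.05·(-4.5955) = -1.320225

-1.320225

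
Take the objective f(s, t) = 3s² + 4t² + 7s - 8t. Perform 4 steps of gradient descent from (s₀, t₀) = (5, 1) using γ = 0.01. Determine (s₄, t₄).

∇f = (6s + 7, 8t - 8)
(s₁, t₁) = (5, 1) − 0.01·(37, 0) = (4.63, 1)
(s₂, t₂) = (4.63, 1) − 0.01·(34.78, 0) = (4.2822, 1)
(s₃, t₃) = (4.2822, 1) − 0.01·(32.6932, 0) = (3.955268, 1)
(s₄, t₄) = (3.955268, 1) − 0.01·(30.731608, 0) = (3.64795192, 1)

(3.64795192, 1)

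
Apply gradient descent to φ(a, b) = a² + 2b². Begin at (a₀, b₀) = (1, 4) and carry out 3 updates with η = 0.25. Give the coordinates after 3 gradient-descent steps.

∇φ = (2a, 4b)
(a₁, b₁) = (1, 4) − 0.25·(2, 16) = (0.5, 0)
(a₂, b₂) = (0.5, 0) − 0.25·(1, 0) = (0.25, 0)
(a₃, b₃) = (0.25, 0) − 0.25·(0.5, 0) = (0.125, 0)

(0.125, 0)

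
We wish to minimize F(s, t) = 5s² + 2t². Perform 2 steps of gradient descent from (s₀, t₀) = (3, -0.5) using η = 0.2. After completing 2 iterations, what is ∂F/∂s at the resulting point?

∇F = (10s, 4t)
(s₁, t₁) = (3, -0.5) − 0.2·(30, -2) = (-3, -0.1)
(s₂, t₂) = (-3, -0.1) − 0.2·(-30, -0.4) = (3, -0.02)
∂F/∂s at (3, -0.02) = 30

30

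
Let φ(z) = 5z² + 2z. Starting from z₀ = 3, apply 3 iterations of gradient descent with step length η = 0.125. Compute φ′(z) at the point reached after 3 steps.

-0.5

φ′(z) = 10z + 2
Step 1: φ′(3) = 32; z₁ = 3 − 0.125·32 = -1
Step 2: φ′(-1) = -8; z₂ = -1 − 0.125·(-8) = 0
Step 3: φ′(0) = 2; z₃ = 0 − 0.125·2 = -0.25
φ′(z) at (-0.25) = -0.5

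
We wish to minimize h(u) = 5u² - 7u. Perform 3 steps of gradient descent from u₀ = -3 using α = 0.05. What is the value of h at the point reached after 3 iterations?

h′(u) = 10u - 7
Step 1: h′(-3) = -37; u₁ = -3 − 0.05·(-37) = -1.15
Step 2: h′(-1.15) = -18.5; u₂ = -1.15 − 0.05·(-18.5) = -0.225
Step 3: h′(-0.225) = -9.25; u₃ = -0.225 − 0.05·(-9.25) = 0.2375
h(0.2375) = -1.38046875

-1.38046875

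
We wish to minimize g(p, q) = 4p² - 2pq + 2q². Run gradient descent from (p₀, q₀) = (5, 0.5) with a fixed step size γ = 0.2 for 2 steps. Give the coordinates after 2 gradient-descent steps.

(2.52, -0.7)

∇g = (8p - 2q, -2p + 4q)
(p₁, q₁) = (5, 0.5) − 0.2·(39, -8) = (-2.8, 2.1)
(p₂, q₂) = (-2.8, 2.1) − 0.2·(-26.6, 14) = (2.52, -0.7)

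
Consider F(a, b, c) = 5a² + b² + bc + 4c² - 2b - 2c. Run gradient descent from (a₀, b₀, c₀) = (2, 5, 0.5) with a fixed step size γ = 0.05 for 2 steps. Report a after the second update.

∇F = (10a, 2b + c - 2, b + 8c - 2)
Step 1: at (2, 5, 0.5), ∇F = (20, 8.5, 7) → (2, 5, 0.5) − 0.05·(20, 8.5, 7) = (1, 4.575, 0.15)
Step 2: at (1, 4.575, 0.15), ∇F = (10, 7.3, 3.775) → (1, 4.575, 0.15) − 0.05·(10, 7.3, 3.775) = (0.5, 4.21, -0.03875)
a = 0.5

0.5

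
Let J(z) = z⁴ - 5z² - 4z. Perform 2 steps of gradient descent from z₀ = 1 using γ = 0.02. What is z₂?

1.38176

J′(z) = 4z³ - 10z - 4
Step 1: J′(1) = -10; z₁ = 1 − 0.02·(-10) = 1.2
Step 2: J′(1.2) = -9.088; z₂ = 1.2 − 0.02·(-9.088) = 1.38176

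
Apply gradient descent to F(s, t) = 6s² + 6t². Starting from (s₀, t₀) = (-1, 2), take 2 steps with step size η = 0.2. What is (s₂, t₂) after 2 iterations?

∇F = (12s, 12t)
(s₁, t₁) = (-1, 2) − 0.2·(-12, 24) = (1.4, -2.8)
(s₂, t₂) = (1.4, -2.8) − 0.2·(16.8, -33.6) = (-1.96, 3.92)

(-1.96, 3.92)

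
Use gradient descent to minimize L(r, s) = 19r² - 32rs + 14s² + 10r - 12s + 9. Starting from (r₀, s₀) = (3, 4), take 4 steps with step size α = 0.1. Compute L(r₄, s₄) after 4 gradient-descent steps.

∇L = (38r - 32s + 10, -32r + 28s - 12)
Step 1: at (3, 4), ∇L = (-4, 4) → (3, 4) − 0.1·(-4, 4) = (3.4, 3.6)
Step 2: at (3.4, 3.6), ∇L = (24, -20) → (3.4, 3.6) − 0.1·(24, -20) = (1, 5.6)
Step 3: at (1, 5.6), ∇L = (-131.2, 112.8) → (1, 5.6) − 0.1·(-131.2, 112.8) = (14.12, -5.68)
Step 4: at (14.12, -5.68), ∇L = (728.32, -622.88) → (14.12, -5.68) − 0.1·(728.32, -622.88) = (-58.712, 56.608)
L(-58.712, 56.608) = 215454.187904

215454.187904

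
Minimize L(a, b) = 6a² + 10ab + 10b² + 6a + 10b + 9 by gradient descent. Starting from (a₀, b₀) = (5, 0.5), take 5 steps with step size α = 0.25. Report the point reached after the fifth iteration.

∇L = (12a + 10b + 6, 10a + 20b + 10)
Step 1: at (5, 0.5), ∇L = (71, 70) → (5, 0.5) − 0.25·(71, 70) = (-12.75, -17)
Step 2: at (-12.75, -17), ∇L = (-317, -457.5) → (-12.75, -17) − 0.25·(-317, -457.5) = (66.5, 97.375)
Step 3: at (66.5, 97.375), ∇L = (1777.75, 2622.5) → (66.5, 97.375) − 0.25·(1777.75, 2622.5) = (-377.9375, -558.25)
Step 4: at (-377.9375, -558.25), ∇L = (-10111.75, -14934.375) → (-377.9375, -558.25) − 0.25·(-10111.75, -14934.375) = (2150, 3175.34375)
Step 5: at (2150, 3175.34375), ∇L = (57559.4375, 85016.875) → (2150, 3175.34375) − 0.25·(57559.4375, 85016.875) = (-12239.859375, -18078.875)

(-12239.859375, -18078.875)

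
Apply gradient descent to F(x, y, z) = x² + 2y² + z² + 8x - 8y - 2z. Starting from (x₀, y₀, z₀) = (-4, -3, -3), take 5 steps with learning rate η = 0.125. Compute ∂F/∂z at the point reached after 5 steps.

-1.8984375

∇F = (2x + 8, 4y - 8, 2z - 2)
(x₁, y₁, z₁) = (-4, -3, -3) − 0.125·(0, -20, -8) = (-4, -0.5, -2)
(x₂, y₂, z₂) = (-4, -0.5, -2) − 0.125·(0, -10, -6) = (-4, 0.75, -1.25)
(x₃, y₃, z₃) = (-4, 0.75, -1.25) − 0.125·(0, -5, -4.5) = (-4, 1.375, -0.6875)
(x₄, y₄, z₄) = (-4, 1.375, -0.6875) − 0.125·(0, -2.5, -3.375) = (-4, 1.6875, -0.265625)
(x₅, y₅, z₅) = (-4, 1.6875, -0.265625) − 0.125·(0, -1.25, -2.53125) = (-4, 1.84375, 0.05078125)
∂F/∂z at (-4, 1.84375, 0.05078125) = -1.8984375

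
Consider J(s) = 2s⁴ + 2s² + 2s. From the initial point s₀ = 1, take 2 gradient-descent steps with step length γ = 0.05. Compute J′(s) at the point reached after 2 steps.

2.534053512704

J′(s) = 8s³ + 4s + 2
s₁ = 1 − 0.05·14 = 0.3
s₂ = 0.3 − 0.05·3.416 = 0.1292
J′(s) at (0.1292) = 2.534053512704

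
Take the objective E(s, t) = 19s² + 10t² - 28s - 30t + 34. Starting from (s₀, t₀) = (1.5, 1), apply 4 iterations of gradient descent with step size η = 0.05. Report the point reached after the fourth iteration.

∇E = (38s - 28, 20t - 30)
Step 1: at (1.5, 1), ∇E = (29, -10) → (1.5, 1) − 0.05·(29, -10) = (0.05, 1.5)
Step 2: at (0.05, 1.5), ∇E = (-26.1, 0) → (0.05, 1.5) − 0.05·(-26.1, 0) = (1.355, 1.5)
Step 3: at (1.355, 1.5), ∇E = (23.49, 0) → (1.355, 1.5) − 0.05·(23.49, 0) = (0.1805, 1.5)
Step 4: at (0.1805, 1.5), ∇E = (-21.141, 0) → (0.1805, 1.5) − 0.05·(-21.141, 0) = (1.23755, 1.5)

(1.23755, 1.5)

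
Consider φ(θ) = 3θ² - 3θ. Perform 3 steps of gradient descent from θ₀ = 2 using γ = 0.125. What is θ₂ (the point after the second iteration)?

φ′(θ) = 6θ - 3
Step 1: φ′(2) = 9; θ₁ = 2 − 0.125·9 = 0.875
Step 2: φ′(0.875) = 2.25; θ₂ = 0.875 − 0.125·2.25 = 0.59375

0.59375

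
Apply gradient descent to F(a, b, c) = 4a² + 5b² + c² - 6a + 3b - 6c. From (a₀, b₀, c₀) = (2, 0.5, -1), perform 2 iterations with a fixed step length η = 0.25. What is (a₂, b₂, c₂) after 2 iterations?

(2, 1.5, 2)

∇F = (8a - 6, 10b + 3, 2c - 6)
Step 1: at (2, 0.5, -1), ∇F = (10, 8, -8) → (2, 0.5, -1) − 0.25·(10, 8, -8) = (-0.5, -1.5, 1)
Step 2: at (-0.5, -1.5, 1), ∇F = (-10, -12, -4) → (-0.5, -1.5, 1) − 0.25·(-10, -12, -4) = (2, 1.5, 2)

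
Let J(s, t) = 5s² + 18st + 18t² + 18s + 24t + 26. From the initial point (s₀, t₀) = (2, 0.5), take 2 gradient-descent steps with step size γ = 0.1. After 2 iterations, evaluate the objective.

∇J = (10s + 18t + 18, 18s + 36t + 24)
Step 1: at (2, 0.5), ∇J = (47, 78) → (2, 0.5) − 0.1·(47, 78) = (-2.7, -7.3)
Step 2: at (-2.7, -7.3), ∇J = (-140.4, -287.4) → (-2.7, -7.3) − 0.1·(-140.4, -287.4) = (11.34, 21.44)
J(11.34, 21.44) = 14038.1156

14038.1156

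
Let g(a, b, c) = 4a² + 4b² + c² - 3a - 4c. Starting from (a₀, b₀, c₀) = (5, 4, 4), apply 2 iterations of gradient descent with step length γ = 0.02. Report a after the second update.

∇g = (8a - 3, 8b, 2c - 4)
(a₁, b₁, c₁) = (5, 4, 4) − 0.02·(37, 32, 4) = (4.26, 3.36, 3.92)
(a₂, b₂, c₂) = (4.26, 3.36, 3.92) − 0.02·(31.08, 26.88, 3.84) = (3.6384, 2.8224, 3.8432)
a = 3.6384

3.6384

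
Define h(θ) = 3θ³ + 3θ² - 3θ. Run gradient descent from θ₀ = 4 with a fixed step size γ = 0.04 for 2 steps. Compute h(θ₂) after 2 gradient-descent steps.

h′(θ) = 9θ² + 6θ - 3
θ₁ = 4 − 0.04·165 = -2.6
θ₂ = -2.6 − 0.04·42.24 = -4.2896
h(-4.2896) = -168.723713937408

-168.723713937408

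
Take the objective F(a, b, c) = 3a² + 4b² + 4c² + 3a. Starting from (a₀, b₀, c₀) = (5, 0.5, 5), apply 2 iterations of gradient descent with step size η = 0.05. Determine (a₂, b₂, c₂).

∇F = (6a + 3, 8b, 8c)
(a₁, b₁, c₁) = (5, 0.5, 5) − 0.05·(33, 4, 40) = (3.35, 0.3, 3)
(a₂, b₂, c₂) = (3.35, 0.3, 3) − 0.05·(23.1, 2.4, 24) = (2.195, 0.18, 1.8)

(2.195, 0.18, 1.8)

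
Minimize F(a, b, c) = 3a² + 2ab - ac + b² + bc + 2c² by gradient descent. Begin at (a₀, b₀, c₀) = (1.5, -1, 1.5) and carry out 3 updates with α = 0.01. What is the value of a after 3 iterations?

1.345115

∇F = (6a + 2b - c, 2a + 2b + c, -a + b + 4c)
Step 1: at (1.5, -1, 1.5), ∇F = (5.5, 2.5, 3.5) → (1.5, -1, 1.5) − 0.01·(5.5, 2.5, 3.5) = (1.445, -1.025, 1.465)
Step 2: at (1.445, -1.025, 1.465), ∇F = (5.155, 2.305, 3.39) → (1.445, -1.025, 1.465) − 0.01·(5.155, 2.305, 3.39) = (1.39345, -1.04805, 1.4311)
Step 3: at (1.39345, -1.04805, 1.4311), ∇F = (4.8335, 2.1219, 3.2829) → (1.39345, -1.04805, 1.4311) − 0.01·(4.8335, 2.1219, 3.2829) = (1.345115, -1.069269, 1.398271)
a = 1.345115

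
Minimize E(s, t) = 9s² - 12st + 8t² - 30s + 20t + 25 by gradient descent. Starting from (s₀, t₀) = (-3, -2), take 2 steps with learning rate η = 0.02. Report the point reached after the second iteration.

(-1.1472, -2.5184)

∇E = (18s - 12t - 30, -12s + 16t + 20)
Step 1: at (-3, -2), ∇E = (-60, 24) → (-3, -2) − 0.02·(-60, 24) = (-1.8, -2.48)
Step 2: at (-1.8, -2.48), ∇E = (-32.64, 1.92) → (-1.8, -2.48) − 0.02·(-32.64, 1.92) = (-1.1472, -2.5184)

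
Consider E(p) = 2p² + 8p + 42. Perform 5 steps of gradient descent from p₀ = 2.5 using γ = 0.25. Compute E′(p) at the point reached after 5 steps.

0

E′(p) = 4p + 8
Step 1: E′(2.5) = 18; p₁ = 2.5 − 0.25·18 = -2
Step 2: E′(-2) = 0; p₂ = -2 − 0.25·0 = -2
Step 3: E′(-2) = 0; p₃ = -2 − 0.25·0 = -2
Step 4: E′(-2) = 0; p₄ = -2 − 0.25·0 = -2
Step 5: E′(-2) = 0; p₅ = -2 − 0.25·0 = -2
E′(p) at (-2) = 0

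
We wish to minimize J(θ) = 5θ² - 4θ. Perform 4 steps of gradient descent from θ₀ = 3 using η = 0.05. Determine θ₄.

0.5625

J′(θ) = 10θ - 4
Step 1: J′(3) = 26; θ₁ = 3 − 0.05·26 = 1.7
Step 2: J′(1.7) = 13; θ₂ = 1.7 − 0.05·13 = 1.05
Step 3: J′(1.05) = 6.5; θ₃ = 1.05 − 0.05·6.5 = 0.725
Step 4: J′(0.725) = 3.25; θ₄ = 0.725 − 0.05·3.25 = 0.5625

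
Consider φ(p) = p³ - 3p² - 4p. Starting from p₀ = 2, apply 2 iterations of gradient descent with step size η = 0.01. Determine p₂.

φ′(p) = 3p² - 6p - 4
p₁ = 2 − 0.01·(-4) = 2.04
p₂ = 2.04 − 0.01·(-3.7552) = 2.077552

2.077552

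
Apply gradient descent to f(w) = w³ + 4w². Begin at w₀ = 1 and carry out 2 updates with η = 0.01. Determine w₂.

f′(w) = 3w² + 8w
Step 1: f′(1) = 11; w₁ = 1 − 0.01·11 = 0.89
Step 2: f′(0.89) = 9.4963; w₂ = 0.89 − 0.01·9.4963 = 0.795037

0.795037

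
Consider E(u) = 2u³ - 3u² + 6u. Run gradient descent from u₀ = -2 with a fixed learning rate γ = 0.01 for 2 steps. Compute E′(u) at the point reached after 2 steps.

E′(u) = 6u² - 6u + 6
u₁ = -2 − 0.01·42 = -2.42
u₂ = -2.42 − 0.01·55.6584 = -2.976584
E′(u) at (-2.976584) = 77.019817854336

77.019817854336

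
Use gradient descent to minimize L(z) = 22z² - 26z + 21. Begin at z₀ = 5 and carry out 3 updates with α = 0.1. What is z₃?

-172.704

L′(z) = 44z - 26
Step 1: L′(5) = 194; z₁ = 5 − 0.1·194 = -14.4
Step 2: L′(-14.4) = -659.6; z₂ = -14.4 − 0.1·(-659.6) = 51.56
Step 3: L′(51.56) = 2242.64; z₃ = 51.56 − 0.1·2242.64 = -172.704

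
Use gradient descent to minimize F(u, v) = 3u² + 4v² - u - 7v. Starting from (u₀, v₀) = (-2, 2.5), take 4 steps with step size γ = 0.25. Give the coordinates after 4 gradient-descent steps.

(0.03125, 2.5)

∇F = (6u - 1, 8v - 7)
Step 1: at (-2, 2.5), ∇F = (-13, 13) → (-2, 2.5) − 0.25·(-13, 13) = (1.25, -0.75)
Step 2: at (1.25, -0.75), ∇F = (6.5, -13) → (1.25, -0.75) − 0.25·(6.5, -13) = (-0.375, 2.5)
Step 3: at (-0.375, 2.5), ∇F = (-3.25, 13) → (-0.375, 2.5) − 0.25·(-3.25, 13) = (0.4375, -0.75)
Step 4: at (0.4375, -0.75), ∇F = (1.625, -13) → (0.4375, -0.75) − 0.25·(1.625, -13) = (0.03125, 2.5)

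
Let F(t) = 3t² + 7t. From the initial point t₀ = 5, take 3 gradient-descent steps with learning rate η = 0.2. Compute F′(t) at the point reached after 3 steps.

-0.296

F′(t) = 6t + 7
Step 1: F′(5) = 37; t₁ = 5 − 0.2·37 = -2.4
Step 2: F′(-2.4) = -7.4; t₂ = -2.4 − 0.2·(-7.4) = -0.92
Step 3: F′(-0.92) = 1.48; t₃ = -0.92 − 0.2·1.48 = -1.216
F′(t) at (-1.216) = -0.296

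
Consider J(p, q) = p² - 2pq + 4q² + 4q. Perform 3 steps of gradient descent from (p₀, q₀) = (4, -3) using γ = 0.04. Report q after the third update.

-0.709824

∇J = (2p - 2q, -2p + 8q + 4)
Step 1: at (4, -3), ∇J = (14, -28) → (4, -3) − 0.04·(14, -28) = (3.44, -1.88)
Step 2: at (3.44, -1.88), ∇J = (10.64, -17.92) → (3.44, -1.88) − 0.04·(10.64, -17.92) = (3.0144, -1.1632)
Step 3: at (3.0144, -1.1632), ∇J = (8.3552, -11.3344) → (3.0144, -1.1632) − 0.04·(8.3552, -11.3344) = (2.680192, -0.709824)
q = -0.709824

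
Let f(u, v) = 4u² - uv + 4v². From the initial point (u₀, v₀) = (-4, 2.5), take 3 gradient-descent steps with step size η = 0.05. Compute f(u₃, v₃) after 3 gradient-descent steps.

2.92835278125

∇f = (8u - v, -u + 8v)
Step 1: at (-4, 2.5), ∇f = (-34.5, 24) → (-4, 2.5) − 0.05·(-34.5, 24) = (-2.275, 1.3)
Step 2: at (-2.275, 1.3), ∇f = (-19.5, 12.675) → (-2.275, 1.3) − 0.05·(-19.5, 12.675) = (-1.3, 0.66625)
Step 3: at (-1.3, 0.66625), ∇f = (-11.06625, 6.63) → (-1.3, 0.66625) − 0.05·(-11.06625, 6.63) = (-0.7466875, 0.33475)
f(-0.7466875, 0.33475) = 2.92835278125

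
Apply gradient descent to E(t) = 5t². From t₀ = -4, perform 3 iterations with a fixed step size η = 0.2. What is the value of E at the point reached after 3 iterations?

80

E′(t) = 10t
Step 1: E′(-4) = -40; t₁ = -4 − 0.2·(-40) = 4
Step 2: E′(4) = 40; t₂ = 4 − 0.2·40 = -4
Step 3: E′(-4) = -40; t₃ = -4 − 0.2·(-40) = 4
E(4) = 80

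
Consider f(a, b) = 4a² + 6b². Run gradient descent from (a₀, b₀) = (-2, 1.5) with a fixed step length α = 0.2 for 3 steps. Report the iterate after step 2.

(-0.72, 2.94)

∇f = (8a, 12b)
Step 1: at (-2, 1.5), ∇f = (-16, 18) → (-2, 1.5) − 0.2·(-16, 18) = (1.2, -2.1)
Step 2: at (1.2, -2.1), ∇f = (9.6, -25.2) → (1.2, -2.1) − 0.2·(9.6, -25.2) = (-0.72, 2.94)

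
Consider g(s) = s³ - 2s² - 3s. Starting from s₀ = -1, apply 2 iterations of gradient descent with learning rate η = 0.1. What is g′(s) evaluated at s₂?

21.152512

g′(s) = 3s² - 4s - 3
s₁ = -1 − 0.1·4 = -1.4
s₂ = -1.4 − 0.1·8.48 = -2.248
g′(s) at (-2.248) = 21.152512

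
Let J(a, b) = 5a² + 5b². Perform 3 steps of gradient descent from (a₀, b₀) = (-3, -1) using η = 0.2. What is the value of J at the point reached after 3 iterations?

50

∇J = (10a, 10b)
Step 1: at (-3, -1), ∇J = (-30, -10) → (-3, -1) − 0.2·(-30, -10) = (3, 1)
Step 2: at (3, 1), ∇J = (30, 10) → (3, 1) − 0.2·(30, 10) = (-3, -1)
Step 3: at (-3, -1), ∇J = (-30, -10) → (-3, -1) − 0.2·(-30, -10) = (3, 1)
J(3, 1) = 50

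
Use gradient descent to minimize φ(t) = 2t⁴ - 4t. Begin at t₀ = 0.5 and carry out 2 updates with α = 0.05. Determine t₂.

0.74015

φ′(t) = 8t³ - 4
Step 1: φ′(0.5) = -3; t₁ = 0.5 − 0.05·(-3) = 0.65
Step 2: φ′(0.65) = -1.803; t₂ = 0.65 − 0.05·(-1.803) = 0.74015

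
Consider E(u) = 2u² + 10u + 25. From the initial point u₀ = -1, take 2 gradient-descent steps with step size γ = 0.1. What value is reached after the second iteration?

E′(u) = 4u + 10
Step 1: E′(-1) = 6; u₁ = -1 − 0.1·6 = -1.6
Step 2: E′(-1.6) = 3.6; u₂ = -1.6 − 0.1·3.6 = -1.96

-1.96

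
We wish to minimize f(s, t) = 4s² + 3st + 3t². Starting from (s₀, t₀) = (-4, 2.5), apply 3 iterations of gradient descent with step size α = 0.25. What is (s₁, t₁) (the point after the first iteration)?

(2.125, 1.75)

∇f = (8s + 3t, 3s + 6t)
(s₁, t₁) = (-4, 2.5) − 0.25·(-24.5, 3) = (2.125, 1.75)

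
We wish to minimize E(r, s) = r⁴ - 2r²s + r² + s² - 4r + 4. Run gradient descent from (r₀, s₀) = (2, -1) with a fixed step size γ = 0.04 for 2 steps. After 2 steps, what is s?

∇E = (4r³ - 4rs + 2r - 4, -2r² + 2s)
Step 1: at (2, -1), ∇E = (40, -10) → (2, -1) − 0.04·(40, -10) = (0.4, -0.6)
Step 2: at (0.4, -0.6), ∇E = (-1.984, -1.52) → (0.4, -0.6) − 0.04·(-1.984, -1.52) = (0.47936, -0.5392)
s = -0.5392

-0.5392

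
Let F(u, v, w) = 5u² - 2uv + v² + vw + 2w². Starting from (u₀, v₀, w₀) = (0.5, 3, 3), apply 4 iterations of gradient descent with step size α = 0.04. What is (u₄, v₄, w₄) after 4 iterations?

(0.48455808, 1.99258624, 1.17831936)

∇F = (10u - 2v, -2u + 2v + w, v + 4w)
(u₁, v₁, w₁) = (0.5, 3, 3) − 0.04·(-1, 8, 15) = (0.54, 2.68, 2.4)
(u₂, v₂, w₂) = (0.54, 2.68, 2.4) − 0.04·(0.04, 6.68, 12.28) = (0.5384, 2.4128, 1.9088)
(u₃, v₃, w₃) = (0.5384, 2.4128, 1.9088) − 0.04·(0.5584, 5.6576, 10.048) = (0.516064, 2.186496, 1.50688)
(u₄, v₄, w₄) = (0.516064, 2.186496, 1.50688) − 0.04·(0.787648, 4.847744, 8.214016) = (0.48455808, 1.99258624, 1.17831936)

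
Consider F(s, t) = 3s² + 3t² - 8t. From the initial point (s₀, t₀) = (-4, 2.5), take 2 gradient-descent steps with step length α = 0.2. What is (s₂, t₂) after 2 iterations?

∇F = (6s, 6t - 8)
Step 1: at (-4, 2.5), ∇F = (-24, 7) → (-4, 2.5) − 0.2·(-24, 7) = (0.8, 1.1)
Step 2: at (0.8, 1.1), ∇F = (4.8, -1.4) → (0.8, 1.1) − 0.2·(4.8, -1.4) = (-0.16, 1.38)

(-0.16, 1.38)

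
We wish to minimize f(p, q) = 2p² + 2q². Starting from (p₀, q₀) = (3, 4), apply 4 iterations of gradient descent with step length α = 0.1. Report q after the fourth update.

0.5184

∇f = (4p, 4q)
(p₁, q₁) = (3, 4) − 0.1·(12, 16) = (1.8, 2.4)
(p₂, q₂) = (1.8, 2.4) − 0.1·(7.2, 9.6) = (1.08, 1.44)
(p₃, q₃) = (1.08, 1.44) − 0.1·(4.32, 5.76) = (0.648, 0.864)
(p₄, q₄) = (0.648, 0.864) − 0.1·(2.592, 3.456) = (0.3888, 0.5184)
q = 0.5184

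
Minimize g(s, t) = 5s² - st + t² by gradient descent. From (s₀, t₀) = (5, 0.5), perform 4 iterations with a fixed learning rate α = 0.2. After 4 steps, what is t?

∇g = (10s - t, -s + 2t)
Step 1: at (5, 0.5), ∇g = (49.5, -4) → (5, 0.5) − 0.2·(49.5, -4) = (-4.9, 1.3)
Step 2: at (-4.9, 1.3), ∇g = (-50.3, 7.5) → (-4.9, 1.3) − 0.2·(-50.3, 7.5) = (5.16, -0.2)
Step 3: at (5.16, -0.2), ∇g = (51.8, -5.56) → (5.16, -0.2) − 0.2·(51.8, -5.56) = (-5.2, 0.912)
Step 4: at (-5.2, 0.912), ∇g = (-52.912, 7.024) → (-5.2, 0.912) − 0.2·(-52.912, 7.024) = (5.3824, -0.4928)
t = -0.4928

-0.4928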